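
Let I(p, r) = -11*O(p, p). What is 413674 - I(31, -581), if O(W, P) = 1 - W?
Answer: 413344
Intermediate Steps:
I(p, r) = -11 + 11*p (I(p, r) = -11*(1 - p) = -11 + 11*p)
413674 - I(31, -581) = 413674 - (-11 + 11*31) = 413674 - (-11 + 341) = 413674 - 1*330 = 413674 - 330 = 413344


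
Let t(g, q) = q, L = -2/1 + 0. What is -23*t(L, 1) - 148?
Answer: -171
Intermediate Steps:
L = -2 (L = -2*1 + 0 = -2 + 0 = -2)
-23*t(L, 1) - 148 = -23*1 - 148 = -23 - 148 = -171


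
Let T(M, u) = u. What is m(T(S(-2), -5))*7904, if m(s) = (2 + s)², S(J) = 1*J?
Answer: 71136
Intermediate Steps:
S(J) = J
m(T(S(-2), -5))*7904 = (2 - 5)²*7904 = (-3)²*7904 = 9*7904 = 71136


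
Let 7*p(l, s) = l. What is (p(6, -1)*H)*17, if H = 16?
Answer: 1632/7 ≈ 233.14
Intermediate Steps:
p(l, s) = l/7
(p(6, -1)*H)*17 = (((⅐)*6)*16)*17 = ((6/7)*16)*17 = (96/7)*17 = 1632/7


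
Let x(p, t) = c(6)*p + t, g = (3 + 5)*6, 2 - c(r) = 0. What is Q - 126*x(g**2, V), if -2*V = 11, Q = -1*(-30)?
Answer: -579885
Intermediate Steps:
Q = 30
c(r) = 2 (c(r) = 2 - 1*0 = 2 + 0 = 2)
g = 48 (g = 8*6 = 48)
V = -11/2 (V = -1/2*11 = -11/2 ≈ -5.5000)
x(p, t) = t + 2*p (x(p, t) = 2*p + t = t + 2*p)
Q - 126*x(g**2, V) = 30 - 126*(-11/2 + 2*48**2) = 30 - 126*(-11/2 + 2*2304) = 30 - 126*(-11/2 + 4608) = 30 - 126*9205/2 = 30 - 579915 = -579885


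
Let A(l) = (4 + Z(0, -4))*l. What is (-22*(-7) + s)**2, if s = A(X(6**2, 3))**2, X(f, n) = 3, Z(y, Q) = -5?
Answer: 26569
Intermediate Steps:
A(l) = -l (A(l) = (4 - 5)*l = -l)
s = 9 (s = (-1*3)**2 = (-3)**2 = 9)
(-22*(-7) + s)**2 = (-22*(-7) + 9)**2 = (154 + 9)**2 = 163**2 = 26569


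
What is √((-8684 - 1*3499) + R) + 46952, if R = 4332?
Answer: 46952 + I*√7851 ≈ 46952.0 + 88.606*I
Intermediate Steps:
√((-8684 - 1*3499) + R) + 46952 = √((-8684 - 1*3499) + 4332) + 46952 = √((-8684 - 3499) + 4332) + 46952 = √(-12183 + 4332) + 46952 = √(-7851) + 46952 = I*√7851 + 46952 = 46952 + I*√7851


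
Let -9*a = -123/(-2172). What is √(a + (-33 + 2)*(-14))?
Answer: 107*√44707/1086 ≈ 20.833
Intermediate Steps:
a = -41/6516 (a = -(-41)/(3*(-2172)) = -(-41)*(-1)/(3*2172) = -⅑*41/724 = -41/6516 ≈ -0.0062922)
√(a + (-33 + 2)*(-14)) = √(-41/6516 + (-33 + 2)*(-14)) = √(-41/6516 - 31*(-14)) = √(-41/6516 + 434) = √(2827903/6516) = 107*√44707/1086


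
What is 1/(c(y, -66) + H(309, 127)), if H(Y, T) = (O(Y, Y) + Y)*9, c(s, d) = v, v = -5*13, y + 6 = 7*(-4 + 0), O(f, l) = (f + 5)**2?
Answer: 1/890080 ≈ 1.1235e-6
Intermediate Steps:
O(f, l) = (5 + f)**2
y = -34 (y = -6 + 7*(-4 + 0) = -6 + 7*(-4) = -6 - 28 = -34)
v = -65
c(s, d) = -65
H(Y, T) = 9*Y + 9*(5 + Y)**2 (H(Y, T) = ((5 + Y)**2 + Y)*9 = (Y + (5 + Y)**2)*9 = 9*Y + 9*(5 + Y)**2)
1/(c(y, -66) + H(309, 127)) = 1/(-65 + (9*309 + 9*(5 + 309)**2)) = 1/(-65 + (2781 + 9*314**2)) = 1/(-65 + (2781 + 9*98596)) = 1/(-65 + (2781 + 887364)) = 1/(-65 + 890145) = 1/890080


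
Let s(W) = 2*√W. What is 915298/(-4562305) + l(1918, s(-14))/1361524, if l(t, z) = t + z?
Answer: -618724846581/3105843876410 + I*√14/680762 ≈ -0.19921 + 5.4963e-6*I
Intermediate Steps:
915298/(-4562305) + l(1918, s(-14))/1361524 = 915298/(-4562305) + (1918 + 2*√(-14))/1361524 = 915298*(-1/4562305) + (1918 + 2*(I*√14))*(1/1361524) = -915298/4562305 + (1918 + 2*I*√14)*(1/1361524) = -915298/4562305 + (959/680762 + I*√14/680762) = -618724846581/3105843876410 + I*√14/680762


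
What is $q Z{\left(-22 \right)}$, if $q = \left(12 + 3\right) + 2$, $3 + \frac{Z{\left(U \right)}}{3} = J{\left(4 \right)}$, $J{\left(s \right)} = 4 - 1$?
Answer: $0$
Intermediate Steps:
$J{\left(s \right)} = 3$
$Z{\left(U \right)} = 0$ ($Z{\left(U \right)} = -9 + 3 \cdot 3 = -9 + 9 = 0$)
$q = 17$ ($q = 15 + 2 = 17$)
$q Z{\left(-22 \right)} = 17 \cdot 0 = 0$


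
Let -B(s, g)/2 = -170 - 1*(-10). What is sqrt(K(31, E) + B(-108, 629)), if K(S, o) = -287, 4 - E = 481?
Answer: sqrt(33) ≈ 5.7446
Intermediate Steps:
B(s, g) = 320 (B(s, g) = -2*(-170 - 1*(-10)) = -2*(-170 + 10) = -2*(-160) = 320)
E = -477 (E = 4 - 1*481 = 4 - 481 = -477)
sqrt(K(31, E) + B(-108, 629)) = sqrt(-287 + 320) = sqrt(33)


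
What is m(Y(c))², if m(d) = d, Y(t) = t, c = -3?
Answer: 9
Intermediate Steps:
m(Y(c))² = (-3)² = 9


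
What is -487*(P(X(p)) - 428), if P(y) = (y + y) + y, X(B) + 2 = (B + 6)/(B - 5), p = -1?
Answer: 425151/2 ≈ 2.1258e+5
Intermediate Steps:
X(B) = -2 + (6 + B)/(-5 + B) (X(B) = -2 + (B + 6)/(B - 5) = -2 + (6 + B)/(-5 + B))
P(y) = 3*y (P(y) = 2*y + y = 3*y)
-487*(P(X(p)) - 428) = -487*(3*((16 - 1*(-1))/(-5 - 1)) - 428) = -487*(3*((16 + 1)/(-6)) - 428) = -487*(3*(-⅙*17) - 428) = -487*(3*(-17/6) - 428) = -487*(-17/2 - 428) = -487*(-873/2) = 425151/2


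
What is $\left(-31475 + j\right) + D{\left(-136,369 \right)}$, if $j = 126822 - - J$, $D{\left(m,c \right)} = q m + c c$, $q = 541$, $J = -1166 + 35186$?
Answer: $191952$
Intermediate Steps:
$J = 34020$
$D{\left(m,c \right)} = c^{2} + 541 m$ ($D{\left(m,c \right)} = 541 m + c c = 541 m + c^{2} = c^{2} + 541 m$)
$j = 160842$ ($j = 126822 - \left(-1\right) 34020 = 126822 - -34020 = 126822 + 34020 = 160842$)
$\left(-31475 + j\right) + D{\left(-136,369 \right)} = \left(-31475 + 160842\right) + \left(369^{2} + 541 \left(-136\right)\right) = 129367 + \left(136161 - 73576\right) = 129367 + 62585 = 191952$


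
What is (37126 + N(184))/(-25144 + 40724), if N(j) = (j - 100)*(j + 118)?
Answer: 31247/7790 ≈ 4.0112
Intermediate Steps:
N(j) = (-100 + j)*(118 + j)
(37126 + N(184))/(-25144 + 40724) = (37126 + (-11800 + 184² + 18*184))/(-25144 + 40724) = (37126 + (-11800 + 33856 + 3312))/15580 = (37126 + 25368)*(1/15580) = 62494*(1/15580) = 31247/7790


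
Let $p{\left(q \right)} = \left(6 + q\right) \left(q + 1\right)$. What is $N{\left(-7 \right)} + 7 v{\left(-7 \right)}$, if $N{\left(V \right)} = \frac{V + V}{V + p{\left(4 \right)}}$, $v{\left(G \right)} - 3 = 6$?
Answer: $\frac{2695}{43} \approx 62.674$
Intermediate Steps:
$v{\left(G \right)} = 9$ ($v{\left(G \right)} = 3 + 6 = 9$)
$p{\left(q \right)} = \left(1 + q\right) \left(6 + q\right)$ ($p{\left(q \right)} = \left(6 + q\right) \left(1 + q\right) = \left(1 + q\right) \left(6 + q\right)$)
$N{\left(V \right)} = \frac{2 V}{50 + V}$ ($N{\left(V \right)} = \frac{V + V}{V + \left(6 + 4^{2} + 7 \cdot 4\right)} = \frac{2 V}{V + \left(6 + 16 + 28\right)} = \frac{2 V}{V + 50} = \frac{2 V}{50 + V}$)
$N{\left(-7 \right)} + 7 v{\left(-7 \right)} = 2 \left(-7\right) \frac{1}{50 - 7} + 7 \cdot 9 = 2 \left(-7\right) \frac{1}{43} + 63 = - \frac{14}{43} + 63 = \frac{2695}{43}$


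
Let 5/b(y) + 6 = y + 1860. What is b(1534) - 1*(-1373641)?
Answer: 4653895713/3388 ≈ 1.3736e+6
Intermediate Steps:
b(y) = 5/(1854 + y) (b(y) = 5/(-6 + (y + 1860)) = 5/(-6 + (1860 + y)) = 5/(1854 + y))
b(1534) - 1*(-1373641) = 5/(1854 + 1534) - 1*(-1373641) = 5/3388 + 1373641 = 4653895713/3388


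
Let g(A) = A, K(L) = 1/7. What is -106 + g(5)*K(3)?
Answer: -737/7 ≈ -105.29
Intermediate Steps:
K(L) = 1/7
-106 + g(5)*K(3) = -106 + 5*(1/7) = -106 + 5/7 = -737/7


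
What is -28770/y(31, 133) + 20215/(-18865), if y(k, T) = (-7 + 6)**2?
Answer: -108553253/3773 ≈ -28771.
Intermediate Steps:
y(k, T) = 1 (y(k, T) = (-1)**2 = 1)
-28770/y(31, 133) + 20215/(-18865) = -28770/1 + 20215/(-18865) = -28770*1 + 20215*(-1/18865) = -28770 - 4043/3773 = -108553253/3773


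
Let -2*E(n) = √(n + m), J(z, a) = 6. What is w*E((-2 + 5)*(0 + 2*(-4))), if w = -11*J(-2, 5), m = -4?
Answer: 66*I*√7 ≈ 174.62*I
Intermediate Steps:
E(n) = -√(-4 + n)/2 (E(n) = -√(n - 4)/2 = -√(-4 + n)/2)
w = -66 (w = -11*6 = -66)
w*E((-2 + 5)*(0 + 2*(-4))) = -(-33)*√(-4 + (-2 + 5)*(0 + 2*(-4))) = -(-33)*√(-4 + 3*(0 - 8)) = -(-33)*√(-4 + 3*(-8)) = -(-33)*√(-4 - 24) = -(-33)*√(-28) = -(-33)*2*I*√7 = -(-66)*I*√7 = 66*I*√7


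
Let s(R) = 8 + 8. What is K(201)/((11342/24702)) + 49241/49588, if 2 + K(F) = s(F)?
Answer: 8853705143/281213548 ≈ 31.484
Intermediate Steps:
s(R) = 16
K(F) = 14 (K(F) = -2 + 16 = 14)
K(201)/((11342/24702)) + 49241/49588 = 14/((11342/24702)) + 49241/49588 = 14/((11342*(1/24702))) + 49241*(1/49588) = 14/(5671/12351) + 49241/49588 = 14*(12351/5671) + 49241/49588 = 172914/5671 + 49241/49588 = 8853705143/281213548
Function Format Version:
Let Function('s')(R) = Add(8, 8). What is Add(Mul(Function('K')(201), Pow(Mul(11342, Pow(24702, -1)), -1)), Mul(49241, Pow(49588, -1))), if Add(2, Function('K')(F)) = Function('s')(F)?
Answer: Rational(8853705143, 281213548) ≈ 31.484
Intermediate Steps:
Function('s')(R) = 16
Function('K')(F) = 14 (Function('K')(F) = Add(-2, 16) = 14)
Add(Mul(Function('K')(201), Pow(Mul(11342, Pow(24702, -1)), -1)), Mul(49241, Pow(49588, -1))) = Add(Mul(14, Pow(Mul(11342, Pow(24702, -1)), -1)), Mul(49241, Pow(49588, -1))) = Add(Mul(14, Pow(Mul(11342, Rational(1, 24702)), -1)), Mul(49241, Rational(1, 49588))) = Add(Mul(14, Pow(Rational(5671, 12351), -1)), Rational(49241, 49588)) = Add(Mul(14, Rational(12351, 5671)), Rational(49241, 49588)) = Add(Rational(172914, 5671), Rational(49241, 49588)) = Rational(8853705143, 281213548)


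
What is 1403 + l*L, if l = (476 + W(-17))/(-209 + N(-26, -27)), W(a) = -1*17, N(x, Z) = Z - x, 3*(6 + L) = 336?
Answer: 40996/35 ≈ 1171.3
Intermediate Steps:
L = 106 (L = -6 + (1/3)*336 = -6 + 112 = 106)
W(a) = -17
l = -153/70 (l = (476 - 17)/(-209 + (-27 - 1*(-26))) = 459/(-209 + (-27 + 26)) = 459/(-209 - 1) = 459/(-210) = 459*(-1/210) = -153/70 ≈ -2.1857)
1403 + l*L = 1403 - 153/70*106 = 1403 - 8109/35 = 40996/35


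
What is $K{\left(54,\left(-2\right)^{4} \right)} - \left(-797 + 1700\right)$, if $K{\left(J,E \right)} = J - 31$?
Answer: $-880$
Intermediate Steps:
$K{\left(J,E \right)} = -31 + J$
$K{\left(54,\left(-2\right)^{4} \right)} - \left(-797 + 1700\right) = \left(-31 + 54\right) - \left(-797 + 1700\right) = 23 - 903 = -880$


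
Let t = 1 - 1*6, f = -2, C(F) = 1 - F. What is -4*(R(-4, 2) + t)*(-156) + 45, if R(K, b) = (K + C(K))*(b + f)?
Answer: -3075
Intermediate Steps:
R(K, b) = -2 + b (R(K, b) = (K + (1 - K))*(b - 2) = 1*(-2 + b) = -2 + b)
t = -5 (t = 1 - 6 = -5)
-4*(R(-4, 2) + t)*(-156) + 45 = -4*((-2 + 2) - 5)*(-156) + 45 = -4*(0 - 5)*(-156) + 45 = -4*(-5)*(-156) + 45 = 20*(-156) + 45 = -3120 + 45 = -3075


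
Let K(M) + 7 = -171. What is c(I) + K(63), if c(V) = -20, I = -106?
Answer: -198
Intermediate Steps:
K(M) = -178 (K(M) = -7 - 171 = -178)
c(I) + K(63) = -20 - 178 = -198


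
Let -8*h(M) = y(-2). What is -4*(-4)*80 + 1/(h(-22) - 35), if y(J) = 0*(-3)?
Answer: 44799/35 ≈ 1280.0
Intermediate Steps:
y(J) = 0
h(M) = 0 (h(M) = -1/8*0 = 0)
-4*(-4)*80 + 1/(h(-22) - 35) = -4*(-4)*80 + 1/(0 - 35) = 16*80 + 1/(-35) = 1280 - 1/35 = 44799/35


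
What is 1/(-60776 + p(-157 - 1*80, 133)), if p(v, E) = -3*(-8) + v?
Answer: -1/60989 ≈ -1.6396e-5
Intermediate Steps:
p(v, E) = 24 + v
1/(-60776 + p(-157 - 1*80, 133)) = 1/(-60776 + (24 + (-157 - 1*80))) = 1/(-60776 + (24 + (-157 - 80))) = 1/(-60776 + (24 - 237)) = 1/(-60776 - 213) = 1/(-60989) = -1/60989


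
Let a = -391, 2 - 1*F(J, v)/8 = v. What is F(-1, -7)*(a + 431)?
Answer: 2880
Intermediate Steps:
F(J, v) = 16 - 8*v
F(-1, -7)*(a + 431) = (16 - 8*(-7))*(-391 + 431) = (16 + 56)*40 = 72*40 = 2880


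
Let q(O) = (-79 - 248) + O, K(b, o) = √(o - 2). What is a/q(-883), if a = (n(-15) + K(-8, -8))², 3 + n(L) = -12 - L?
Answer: 1/121 ≈ 0.0082645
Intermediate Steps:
K(b, o) = √(-2 + o)
n(L) = -15 - L (n(L) = -3 + (-12 - L) = -15 - L)
q(O) = -327 + O
a = -10 (a = ((-15 - 1*(-15)) + √(-2 - 8))² = ((-15 + 15) + √(-10))² = (0 + I*√10)² = (I*√10)² = -10)
a/q(-883) = -10/(-327 - 883) = -10/(-1210) = -10*(-1/1210) = 1/121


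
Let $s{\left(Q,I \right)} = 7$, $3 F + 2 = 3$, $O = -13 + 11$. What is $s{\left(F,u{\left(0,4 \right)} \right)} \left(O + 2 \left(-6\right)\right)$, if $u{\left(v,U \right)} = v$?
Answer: $-98$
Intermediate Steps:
$O = -2$
$F = \frac{1}{3}$ ($F = - \frac{2}{3} + \frac{1}{3} \cdot 3 = - \frac{2}{3} + 1 = \frac{1}{3} \approx 0.33333$)
$s{\left(F,u{\left(0,4 \right)} \right)} \left(O + 2 \left(-6\right)\right) = 7 \left(-2 + 2 \left(-6\right)\right) = 7 \left(-2 - 12\right) = 7 \left(-14\right) = -98$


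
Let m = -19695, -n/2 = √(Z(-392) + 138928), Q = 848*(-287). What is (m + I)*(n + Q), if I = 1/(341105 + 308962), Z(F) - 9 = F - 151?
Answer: 3115959858208064/650067 + 25606139128*√138394/650067 ≈ 4.8079e+9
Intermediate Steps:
Z(F) = -142 + F (Z(F) = 9 + (F - 151) = 9 + (-151 + F) = -142 + F)
Q = -243376
n = -2*√138394 (n = -2*√((-142 - 392) + 138928) = -2*√(-534 + 138928) = -2*√138394 ≈ -744.03)
I = 1/650067 ≈ 1.5383e-6
(m + I)*(n + Q) = (-19695 + 1/650067)*(-2*√138394 - 243376) = -12803069564*(-243376 - 2*√138394)/650067 = 3115959858208064/650067 + 25606139128*√138394/650067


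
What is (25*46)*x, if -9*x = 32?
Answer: -36800/9 ≈ -4088.9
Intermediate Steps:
x = -32/9 (x = -1/9*32 = -32/9 ≈ -3.5556)
(25*46)*x = (25*46)*(-32/9) = 1150*(-32/9) = -36800/9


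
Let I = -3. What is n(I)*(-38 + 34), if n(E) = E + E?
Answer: 24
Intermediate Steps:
n(E) = 2*E
n(I)*(-38 + 34) = (2*(-3))*(-38 + 34) = -6*(-4) = 24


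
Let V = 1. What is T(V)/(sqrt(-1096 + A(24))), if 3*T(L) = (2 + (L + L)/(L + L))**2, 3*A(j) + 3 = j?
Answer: -I/11 ≈ -0.090909*I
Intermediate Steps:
A(j) = -1 + j/3
T(L) = 3 (T(L) = (2 + (L + L)/(L + L))**2/3 = (2 + (2*L)/((2*L)))**2/3 = (2 + (2*L)*(1/(2*L)))**2/3 = (2 + 1)**2/3 = (1/3)*3**2 = (1/3)*9 = 3)
T(V)/(sqrt(-1096 + A(24))) = 3/(sqrt(-1096 + (-1 + (1/3)*24))) = 3/(sqrt(-1096 + (-1 + 8))) = 3/(sqrt(-1096 + 7)) = 3/(sqrt(-1089)) = 3/((33*I)) = 3*(-I/33) = -I/11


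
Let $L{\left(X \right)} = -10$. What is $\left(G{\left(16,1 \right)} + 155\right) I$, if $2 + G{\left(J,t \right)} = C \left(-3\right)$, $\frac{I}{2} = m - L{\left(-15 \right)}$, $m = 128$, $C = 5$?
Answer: $38088$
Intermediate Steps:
$I = 276$ ($I = 2 \left(128 - -10\right) = 2 \left(128 + 10\right) = 2 \cdot 138 = 276$)
$G{\left(J,t \right)} = -17$ ($G{\left(J,t \right)} = -2 + 5 \left(-3\right) = -2 - 15 = -17$)
$\left(G{\left(16,1 \right)} + 155\right) I = \left(-17 + 155\right) 276 = 138 \cdot 276 = 38088$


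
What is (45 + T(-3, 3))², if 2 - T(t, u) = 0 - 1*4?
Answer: 2601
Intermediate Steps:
T(t, u) = 6 (T(t, u) = 2 - (0 - 1*4) = 2 - (0 - 4) = 2 - 1*(-4) = 2 + 4 = 6)
(45 + T(-3, 3))² = (45 + 6)² = 51² = 2601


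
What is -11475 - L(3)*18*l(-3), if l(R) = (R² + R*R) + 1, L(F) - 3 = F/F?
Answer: -12843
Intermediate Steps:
L(F) = 4 (L(F) = 3 + F/F = 3 + 1 = 4)
l(R) = 1 + 2*R² (l(R) = (R² + R²) + 1 = 2*R² + 1 = 1 + 2*R²)
-11475 - L(3)*18*l(-3) = -11475 - 4*18*(1 + 2*(-3)²) = -11475 - 72*(1 + 2*9) = -11475 - 72*(1 + 18) = -11475 - 72*19 = -11475 - 1*1368 = -11475 - 1368 = -12843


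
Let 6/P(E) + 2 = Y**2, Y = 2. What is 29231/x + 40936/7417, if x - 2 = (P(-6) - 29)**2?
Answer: 244560935/5028726 ≈ 48.633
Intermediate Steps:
P(E) = 3 (P(E) = 6/(-2 + 2**2) = 6/(-2 + 4) = 6/2 = 6*(1/2) = 3)
x = 678 (x = 2 + (3 - 29)**2 = 2 + (-26)**2 = 2 + 676 = 678)
29231/x + 40936/7417 = 29231/678 + 40936/7417 = 244560935/5028726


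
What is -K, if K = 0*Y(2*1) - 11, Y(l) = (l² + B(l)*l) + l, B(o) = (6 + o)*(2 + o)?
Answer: 11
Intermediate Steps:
B(o) = (2 + o)*(6 + o)
Y(l) = l + l² + l*(12 + l² + 8*l) (Y(l) = (l² + (12 + l² + 8*l)*l) + l = (l² + l*(12 + l² + 8*l)) + l = l + l² + l*(12 + l² + 8*l))
K = -11 (K = 0*((2*1)*(13 + (2*1)² + 9*(2*1))) - 11 = 0*(2*(13 + 2² + 9*2)) - 11 = 0*(2*(13 + 4 + 18)) - 11 = 0*(2*35) - 11 = 0*70 - 11 = 0 - 11 = -11)
-K = -1*(-11) = 11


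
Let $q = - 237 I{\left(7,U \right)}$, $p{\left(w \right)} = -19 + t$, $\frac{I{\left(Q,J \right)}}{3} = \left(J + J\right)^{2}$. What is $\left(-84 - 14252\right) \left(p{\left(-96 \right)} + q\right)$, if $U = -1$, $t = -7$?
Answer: $41144320$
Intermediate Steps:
$I{\left(Q,J \right)} = 12 J^{2}$ ($I{\left(Q,J \right)} = 3 \left(J + J\right)^{2} = 3 \left(2 J\right)^{2} = 3 \cdot 4 J^{2} = 12 J^{2}$)
$p{\left(w \right)} = -26$ ($p{\left(w \right)} = -19 - 7 = -26$)
$q = -2844$ ($q = - 237 \cdot 12 \left(-1\right)^{2} = - 237 \cdot 12 \cdot 1 = \left(-237\right) 12 = -2844$)
$\left(-84 - 14252\right) \left(p{\left(-96 \right)} + q\right) = \left(-84 - 14252\right) \left(-26 - 2844\right) = \left(-14336\right) \left(-2870\right) = 41144320$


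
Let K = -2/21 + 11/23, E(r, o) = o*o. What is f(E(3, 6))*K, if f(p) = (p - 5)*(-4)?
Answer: -22940/483 ≈ -47.495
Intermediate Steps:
E(r, o) = o²
f(p) = 20 - 4*p (f(p) = (-5 + p)*(-4) = 20 - 4*p)
K = 185/483 (K = -2*1/21 + 11*(1/23) = -2/21 + 11/23 = 185/483 ≈ 0.38302)
f(E(3, 6))*K = (20 - 4*6²)*(185/483) = (20 - 4*36)*(185/483) = (20 - 144)*(185/483) = -124*185/483 = -22940/483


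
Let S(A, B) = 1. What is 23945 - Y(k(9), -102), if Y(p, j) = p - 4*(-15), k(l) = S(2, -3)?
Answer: 23884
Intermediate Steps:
k(l) = 1
Y(p, j) = 60 + p (Y(p, j) = p - 1*(-60) = p + 60 = 60 + p)
23945 - Y(k(9), -102) = 23945 - (60 + 1) = 23945 - 1*61 = 23945 - 61 = 23884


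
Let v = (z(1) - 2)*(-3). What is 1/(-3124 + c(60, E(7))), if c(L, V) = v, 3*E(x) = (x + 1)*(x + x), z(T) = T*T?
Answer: -1/3121 ≈ -0.00032041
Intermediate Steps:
z(T) = T**2
E(x) = 2*x*(1 + x)/3 (E(x) = ((x + 1)*(x + x))/3 = ((1 + x)*(2*x))/3 = (2*x*(1 + x))/3 = 2*x*(1 + x)/3)
v = 3 (v = (1**2 - 2)*(-3) = (1 - 2)*(-3) = -1*(-3) = 3)
c(L, V) = 3
1/(-3124 + c(60, E(7))) = 1/(-3124 + 3) = 1/(-3121) = -1/3121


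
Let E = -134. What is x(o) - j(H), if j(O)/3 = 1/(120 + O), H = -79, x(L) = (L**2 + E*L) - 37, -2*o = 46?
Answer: 146531/41 ≈ 3573.9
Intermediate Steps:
o = -23 (o = -1/2*46 = -23)
x(L) = -37 + L**2 - 134*L (x(L) = (L**2 - 134*L) - 37 = -37 + L**2 - 134*L)
j(O) = 3/(120 + O)
x(o) - j(H) = (-37 + (-23)**2 - 134*(-23)) - 3/(120 - 79) = (-37 + 529 + 3082) - 3/41 = 3574 - 3/41 = 146531/41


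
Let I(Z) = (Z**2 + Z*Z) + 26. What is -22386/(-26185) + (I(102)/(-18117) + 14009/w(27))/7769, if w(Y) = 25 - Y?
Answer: -31379007839/670102586910 ≈ -0.046827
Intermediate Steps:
I(Z) = 26 + 2*Z**2 (I(Z) = (Z**2 + Z**2) + 26 = 2*Z**2 + 26 = 26 + 2*Z**2)
-22386/(-26185) + (I(102)/(-18117) + 14009/w(27))/7769 = -22386/(-26185) + ((26 + 2*102**2)/(-18117) + 14009/(25 - 1*27))/7769 = -22386*(-1/26185) + ((26 + 2*10404)*(-1/18117) + 14009/(25 - 27))*(1/7769) = 22386/26185 + ((26 + 20808)*(-1/18117) + 14009/(-2))*(1/7769) = 22386/26185 + (20834*(-1/18117) + 14009*(-1/2))*(1/7769) = 22386/26185 + (-1894/1647 - 14009/2)*(1/7769) = 22386/26185 - 23076611/3294*1/7769 = 22386/26185 - 23076611/25591086 = -31379007839/670102586910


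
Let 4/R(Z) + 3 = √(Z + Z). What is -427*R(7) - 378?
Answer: -7014/5 - 1708*√14/5 ≈ -2680.9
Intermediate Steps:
R(Z) = 4/(-3 + √2*√Z) (R(Z) = 4/(-3 + √(Z + Z)) = 4/(-3 + √(2*Z)) = 4/(-3 + √2*√Z))
-427*R(7) - 378 = -1708/(-3 + √2*√7) - 378 = -1708/(-3 + √14) - 378 = -378 - 1708/(-3 + √14)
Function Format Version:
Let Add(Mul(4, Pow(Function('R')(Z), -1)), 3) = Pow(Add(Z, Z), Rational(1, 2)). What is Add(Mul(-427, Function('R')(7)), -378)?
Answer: Add(Rational(-7014, 5), Mul(Rational(-1708, 5), Pow(14, Rational(1, 2)))) ≈ -2680.9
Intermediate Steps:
Function('R')(Z) = Mul(4, Pow(Add(-3, Mul(Pow(2, Rational(1, 2)), Pow(Z, Rational(1, 2)))), -1)) (Function('R')(Z) = Mul(4, Pow(Add(-3, Pow(Add(Z, Z), Rational(1, 2))), -1)) = Mul(4, Pow(Add(-3, Pow(Mul(2, Z), Rational(1, 2))), -1)) = Mul(4, Pow(Add(-3, Mul(Pow(2, Rational(1, 2)), Pow(Z, Rational(1, 2)))), -1)))
Add(Mul(-427, Function('R')(7)), -378) = Add(Mul(-427, Mul(4, Pow(Add(-3, Mul(Pow(2, Rational(1, 2)), Pow(7, Rational(1, 2)))), -1))), -378) = Add(Mul(-427, Mul(4, Pow(Add(-3, Pow(14, Rational(1, 2))), -1))), -378) = Add(Mul(-1708, Pow(Add(-3, Pow(14, Rational(1, 2))), -1)), -378) = Add(-378, Mul(-1708, Pow(Add(-3, Pow(14, Rational(1, 2))), -1)))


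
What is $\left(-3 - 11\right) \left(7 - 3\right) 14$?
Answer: $-784$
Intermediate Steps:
$\left(-3 - 11\right) \left(7 - 3\right) 14 = \left(-14\right) 4 \cdot 14 = \left(-56\right) 14 = -784$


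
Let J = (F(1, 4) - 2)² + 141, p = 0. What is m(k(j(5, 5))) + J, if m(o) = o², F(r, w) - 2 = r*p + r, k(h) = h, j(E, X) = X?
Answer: 167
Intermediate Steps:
F(r, w) = 2 + r (F(r, w) = 2 + (r*0 + r) = 2 + (0 + r) = 2 + r)
J = 142 (J = ((2 + 1) - 2)² + 141 = (3 - 2)² + 141 = 1² + 141 = 1 + 141 = 142)
m(k(j(5, 5))) + J = 5² + 142 = 25 + 142 = 167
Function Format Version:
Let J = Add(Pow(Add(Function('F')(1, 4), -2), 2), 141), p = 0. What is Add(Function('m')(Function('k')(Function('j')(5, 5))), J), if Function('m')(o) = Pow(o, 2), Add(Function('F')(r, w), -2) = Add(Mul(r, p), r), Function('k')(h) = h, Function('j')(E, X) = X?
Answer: 167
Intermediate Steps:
Function('F')(r, w) = Add(2, r) (Function('F')(r, w) = Add(2, Add(Mul(r, 0), r)) = Add(2, Add(0, r)) = Add(2, r))
J = 142 (J = Add(Pow(Add(Add(2, 1), -2), 2), 141) = Add(Pow(Add(3, -2), 2), 141) = Add(Pow(1, 2), 141) = Add(1, 141) = 142)
Add(Function('m')(Function('k')(Function('j')(5, 5))), J) = Add(Pow(5, 2), 142) = Add(25, 142) = 167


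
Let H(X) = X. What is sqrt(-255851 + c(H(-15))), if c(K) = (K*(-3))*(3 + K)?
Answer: I*sqrt(256391) ≈ 506.35*I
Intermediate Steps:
c(K) = -3*K*(3 + K) (c(K) = (-3*K)*(3 + K) = -3*K*(3 + K))
sqrt(-255851 + c(H(-15))) = sqrt(-255851 - 3*(-15)*(3 - 15)) = sqrt(-255851 - 3*(-15)*(-12)) = sqrt(-255851 - 540) = sqrt(-256391) = I*sqrt(256391)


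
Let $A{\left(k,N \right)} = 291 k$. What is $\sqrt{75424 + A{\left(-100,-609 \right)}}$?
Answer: $2 \sqrt{11581} \approx 215.23$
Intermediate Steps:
$\sqrt{75424 + A{\left(-100,-609 \right)}} = \sqrt{75424 + 291 \left(-100\right)} = \sqrt{75424 - 29100} = \sqrt{46324} = 2 \sqrt{11581}$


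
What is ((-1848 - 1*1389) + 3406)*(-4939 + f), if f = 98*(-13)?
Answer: -1049997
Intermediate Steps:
f = -1274
((-1848 - 1*1389) + 3406)*(-4939 + f) = ((-1848 - 1*1389) + 3406)*(-4939 - 1274) = ((-1848 - 1389) + 3406)*(-6213) = (-3237 + 3406)*(-6213) = 169*(-6213) = -1049997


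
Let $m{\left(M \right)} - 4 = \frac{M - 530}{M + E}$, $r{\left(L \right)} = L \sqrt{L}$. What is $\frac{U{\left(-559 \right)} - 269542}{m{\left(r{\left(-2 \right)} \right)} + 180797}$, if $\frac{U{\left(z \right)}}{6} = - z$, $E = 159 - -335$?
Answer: $- \frac{734065606671826}{498591252203283} - \frac{34072064 i \sqrt{2}}{498591252203283} \approx -1.4723 - 9.6643 \cdot 10^{-8} i$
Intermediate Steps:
$E = 494$ ($E = 159 + 335 = 494$)
$r{\left(L \right)} = L^{\frac{3}{2}}$
$U{\left(z \right)} = - 6 z$ ($U{\left(z \right)} = 6 \left(- z\right) = - 6 z$)
$m{\left(M \right)} = 4 + \frac{-530 + M}{494 + M}$ ($m{\left(M \right)} = 4 + \frac{M - 530}{M + 494} = 4 + \frac{-530 + M}{494 + M}$)
$\frac{U{\left(-559 \right)} - 269542}{m{\left(r{\left(-2 \right)} \right)} + 180797} = \frac{\left(-6\right) \left(-559\right) - 269542}{\frac{1446 + 5 \left(-2\right)^{\frac{3}{2}}}{494 + \left(-2\right)^{\frac{3}{2}}} + 180797} = \frac{3354 - 269542}{\frac{1446 + 5 \left(- 2 i \sqrt{2}\right)}{494 - 2 i \sqrt{2}} + 180797} = - \frac{266188}{\frac{1446 - 10 i \sqrt{2}}{494 - 2 i \sqrt{2}} + 180797} = - \frac{266188}{180797 + \frac{1446 - 10 i \sqrt{2}}{494 - 2 i \sqrt{2}}}$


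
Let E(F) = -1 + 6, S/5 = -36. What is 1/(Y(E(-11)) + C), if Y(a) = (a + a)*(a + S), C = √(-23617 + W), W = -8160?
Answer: -1750/3094277 - I*√31777/3094277 ≈ -0.00056556 - 5.761e-5*I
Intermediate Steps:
S = -180 (S = 5*(-36) = -180)
C = I*√31777 (C = √(-23617 - 8160) = √(-31777) = I*√31777 ≈ 178.26*I)
E(F) = 5
Y(a) = 2*a*(-180 + a) (Y(a) = (a + a)*(a - 180) = (2*a)*(-180 + a) = 2*a*(-180 + a))
1/(Y(E(-11)) + C) = 1/(2*5*(-180 + 5) + I*√31777) = 1/(2*5*(-175) + I*√31777) = 1/(-1750 + I*√31777)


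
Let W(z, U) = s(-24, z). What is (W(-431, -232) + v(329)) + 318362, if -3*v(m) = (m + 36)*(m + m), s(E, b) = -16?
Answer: 714868/3 ≈ 2.3829e+5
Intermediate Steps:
W(z, U) = -16
v(m) = -2*m*(36 + m)/3 (v(m) = -(m + 36)*(m + m)/3 = -(36 + m)*2*m/3 = -2*m*(36 + m)/3)
(W(-431, -232) + v(329)) + 318362 = (-16 - 2/3*329*(36 + 329)) + 318362 = (-16 - 2/3*329*365) + 318362 = (-16 - 240170/3) + 318362 = -240218/3 + 318362 = 714868/3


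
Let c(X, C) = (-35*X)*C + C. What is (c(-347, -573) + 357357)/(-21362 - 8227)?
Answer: 2200767/9863 ≈ 223.13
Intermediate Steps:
c(X, C) = C - 35*C*X (c(X, C) = -35*C*X + C = C - 35*C*X)
(c(-347, -573) + 357357)/(-21362 - 8227) = (-573*(1 - 35*(-347)) + 357357)/(-21362 - 8227) = (-573*(1 + 12145) + 357357)/(-29589) = (-573*12146 + 357357)*(-1/29589) = (-6959658 + 357357)*(-1/29589) = -6602301*(-1/29589) = 2200767/9863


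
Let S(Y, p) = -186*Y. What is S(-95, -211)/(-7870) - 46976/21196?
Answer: -18605861/4170313 ≈ -4.4615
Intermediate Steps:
S(-95, -211)/(-7870) - 46976/21196 = -186*(-95)/(-7870) - 46976/21196 = 17670*(-1/7870) - 46976*1/21196 = -1767/787 - 11744/5299 = -18605861/4170313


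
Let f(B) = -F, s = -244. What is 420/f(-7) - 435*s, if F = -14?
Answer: 106170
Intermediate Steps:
f(B) = 14 (f(B) = -1*(-14) = 14)
420/f(-7) - 435*s = 420/14 - 435*(-244) = 420*(1/14) + 106140 = 30 + 106140 = 106170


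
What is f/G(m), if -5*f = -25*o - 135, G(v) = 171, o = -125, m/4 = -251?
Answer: -598/171 ≈ -3.4971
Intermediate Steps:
m = -1004 (m = 4*(-251) = -1004)
f = -598 (f = -(-25*(-125) - 135)/5 = -(3125 - 135)/5 = -⅕*2990 = -598)
f/G(m) = -598/171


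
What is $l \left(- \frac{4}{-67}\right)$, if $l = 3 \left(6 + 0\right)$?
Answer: $\frac{72}{67} \approx 1.0746$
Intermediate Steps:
$l = 18$ ($l = 3 \cdot 6 = 18$)
$l \left(- \frac{4}{-67}\right) = 18 \left(- \frac{4}{-67}\right) = 18 \left(\left(-4\right) \left(- \frac{1}{67}\right)\right) = 18 \cdot \frac{4}{67} = \frac{72}{67}$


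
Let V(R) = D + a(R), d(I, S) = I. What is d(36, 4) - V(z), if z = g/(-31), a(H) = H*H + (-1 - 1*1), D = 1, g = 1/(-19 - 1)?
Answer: 14222799/384400 ≈ 37.000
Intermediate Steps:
g = -1/20 (g = 1/(-20) = -1/20 ≈ -0.050000)
a(H) = -2 + H**2 (a(H) = H**2 + (-1 - 1) = H**2 - 2 = -2 + H**2)
z = 1/620 (z = -1/20/(-31) = -1/20*(-1/31) = 1/620 ≈ 0.0016129)
V(R) = -1 + R**2 (V(R) = 1 + (-2 + R**2) = -1 + R**2)
d(36, 4) - V(z) = 36 - (-1 + (1/620)**2) = 36 - (-1 + 1/384400) = 36 - 1*(-384399/384400) = 36 + 384399/384400 = 14222799/384400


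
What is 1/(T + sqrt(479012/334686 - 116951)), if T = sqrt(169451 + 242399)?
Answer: 15213/(76065*sqrt(16474) + I*sqrt(27066266603121)) ≈ 0.0012136 - 0.00064671*I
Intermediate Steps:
T = 5*sqrt(16474) (T = sqrt(411850) = 5*sqrt(16474) ≈ 641.76)
1/(T + sqrt(479012/334686 - 116951)) = 1/(5*sqrt(16474) + sqrt(479012/334686 - 116951)) = 1/(5*sqrt(16474) + sqrt(479012*(1/334686) - 116951)) = 1/(5*sqrt(16474) + sqrt(239506/167343 - 116951)) = 1/(5*sqrt(16474) + sqrt(-19570691687/167343)) = 1/(5*sqrt(16474) + I*sqrt(27066266603121)/15213)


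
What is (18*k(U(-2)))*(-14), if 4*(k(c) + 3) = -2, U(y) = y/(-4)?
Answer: 882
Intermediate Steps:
U(y) = -y/4 (U(y) = y*(-¼) = -y/4)
k(c) = -7/2 (k(c) = -3 + (¼)*(-2) = -3 - ½ = -7/2)
(18*k(U(-2)))*(-14) = (18*(-7/2))*(-14) = -63*(-14) = 882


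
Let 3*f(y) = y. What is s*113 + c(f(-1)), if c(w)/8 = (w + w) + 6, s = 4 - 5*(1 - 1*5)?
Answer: 8264/3 ≈ 2754.7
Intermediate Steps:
f(y) = y/3
s = 24 (s = 4 - 5*(1 - 5) = 4 - 5*(-4) = 4 + 20 = 24)
c(w) = 48 + 16*w (c(w) = 8*((w + w) + 6) = 8*(2*w + 6) = 8*(6 + 2*w) = 48 + 16*w)
s*113 + c(f(-1)) = 24*113 + (48 + 16*((⅓)*(-1))) = 2712 + (48 + 16*(-⅓)) = 2712 + (48 - 16/3) = 2712 + 128/3 = 8264/3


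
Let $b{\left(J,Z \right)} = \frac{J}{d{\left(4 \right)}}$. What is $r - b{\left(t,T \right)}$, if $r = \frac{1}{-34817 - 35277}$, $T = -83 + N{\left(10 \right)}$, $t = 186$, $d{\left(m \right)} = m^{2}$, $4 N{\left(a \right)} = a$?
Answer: $- \frac{3259375}{280376} \approx -11.625$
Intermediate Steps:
$N{\left(a \right)} = \frac{a}{4}$
$T = - \frac{161}{2}$ ($T = -83 + \frac{1}{4} \cdot 10 = -83 + \frac{5}{2} = - \frac{161}{2} \approx -80.5$)
$b{\left(J,Z \right)} = \frac{J}{16}$ ($b{\left(J,Z \right)} = \frac{J}{4^{2}} = \frac{J}{16}$)
$r = - \frac{1}{70094}$ ($r = \frac{1}{-70094} = - \frac{1}{70094} \approx -1.4267 \cdot 10^{-5}$)
$r - b{\left(t,T \right)} = - \frac{1}{70094} - \frac{1}{16} \cdot 186 = - \frac{1}{70094} - \frac{93}{8} = - \frac{3259375}{280376}$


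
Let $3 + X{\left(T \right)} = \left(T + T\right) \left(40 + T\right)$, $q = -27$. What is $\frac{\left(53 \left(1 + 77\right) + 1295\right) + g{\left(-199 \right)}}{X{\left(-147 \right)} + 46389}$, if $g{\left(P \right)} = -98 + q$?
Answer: $\frac{34}{499} \approx 0.068136$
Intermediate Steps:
$X{\left(T \right)} = -3 + 2 T \left(40 + T\right)$ ($X{\left(T \right)} = -3 + \left(T + T\right) \left(40 + T\right) = -3 + 2 T \left(40 + T\right)$)
$g{\left(P \right)} = -125$ ($g{\left(P \right)} = -98 - 27 = -125$)
$\frac{\left(53 \left(1 + 77\right) + 1295\right) + g{\left(-199 \right)}}{X{\left(-147 \right)} + 46389} = \frac{\left(53 \left(1 + 77\right) + 1295\right) - 125}{\left(-3 + 2 \left(-147\right)^{2} + 80 \left(-147\right)\right) + 46389} = \frac{\left(53 \cdot 78 + 1295\right) - 125}{\left(-3 + 2 \cdot 21609 - 11760\right) + 46389} = \frac{\left(4134 + 1295\right) - 125}{\left(-3 + 43218 - 11760\right) + 46389} = \frac{5429 - 125}{31455 + 46389} = \frac{5304}{77844} = 5304 \cdot \frac{1}{77844} = \frac{34}{499}$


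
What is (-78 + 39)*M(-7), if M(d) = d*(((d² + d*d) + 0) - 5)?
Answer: 25389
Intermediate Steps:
M(d) = d*(-5 + 2*d²) (M(d) = d*(((d² + d²) + 0) - 5) = d*((2*d² + 0) - 5) = d*(2*d² - 5) = d*(-5 + 2*d²))
(-78 + 39)*M(-7) = (-78 + 39)*(-7*(-5 + 2*(-7)²)) = -(-273)*(-5 + 2*49) = -(-273)*(-5 + 98) = -(-273)*93 = -39*(-651) = 25389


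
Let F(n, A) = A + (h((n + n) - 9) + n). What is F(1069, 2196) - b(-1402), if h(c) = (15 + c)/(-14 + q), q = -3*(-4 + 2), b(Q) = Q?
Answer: 4399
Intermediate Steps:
q = 6 (q = -3*(-2) = 6)
h(c) = -15/8 - c/8 (h(c) = (15 + c)/(-14 + 6) = (15 + c)/(-8) = (15 + c)*(-⅛) = -15/8 - c/8)
F(n, A) = -¾ + A + 3*n/4 (F(n, A) = A + ((-15/8 - ((n + n) - 9)/8) + n) = A + ((-15/8 - (2*n - 9)/8) + n) = A + ((-15/8 - (-9 + 2*n)/8) + n) = A + ((-15/8 + (9/8 - n/4)) + n) = A + ((-¾ - n/4) + n) = A + (-¾ + 3*n/4) = -¾ + A + 3*n/4)
F(1069, 2196) - b(-1402) = (-¾ + 2196 + (¾)*1069) - 1*(-1402) = (-¾ + 2196 + 3207/4) + 1402 = 2997 + 1402 = 4399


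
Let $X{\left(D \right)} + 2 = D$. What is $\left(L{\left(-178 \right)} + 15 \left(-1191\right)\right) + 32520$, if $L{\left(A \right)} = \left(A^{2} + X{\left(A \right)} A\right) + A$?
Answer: $78201$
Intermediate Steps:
$X{\left(D \right)} = -2 + D$
$L{\left(A \right)} = A + A^{2} + A \left(-2 + A\right)$ ($L{\left(A \right)} = \left(A^{2} + \left(-2 + A\right) A\right) + A = \left(A^{2} + A \left(-2 + A\right)\right) + A = A + A^{2} + A \left(-2 + A\right)$)
$\left(L{\left(-178 \right)} + 15 \left(-1191\right)\right) + 32520 = \left(- 178 \left(-1 + 2 \left(-178\right)\right) + 15 \left(-1191\right)\right) + 32520 = \left(- 178 \left(-1 - 356\right) - 17865\right) + 32520 = \left(\left(-178\right) \left(-357\right) - 17865\right) + 32520 = \left(63546 - 17865\right) + 32520 = 45681 + 32520 = 78201$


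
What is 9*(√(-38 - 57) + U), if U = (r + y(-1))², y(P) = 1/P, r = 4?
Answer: 81 + 9*I*√95 ≈ 81.0 + 87.721*I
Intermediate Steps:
U = 9 (U = (4 + 1/(-1))² = (4 - 1)² = 3² = 9)
9*(√(-38 - 57) + U) = 9*(√(-38 - 57) + 9) = 9*(√(-95) + 9) = 9*(I*√95 + 9) = 9*(9 + I*√95) = 81 + 9*I*√95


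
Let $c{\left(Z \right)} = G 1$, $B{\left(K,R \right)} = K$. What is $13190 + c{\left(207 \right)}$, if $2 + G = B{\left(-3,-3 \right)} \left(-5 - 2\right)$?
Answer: $13209$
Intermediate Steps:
$G = 19$ ($G = -2 - 3 \left(-5 - 2\right) = -2 - -21 = -2 + 21 = 19$)
$c{\left(Z \right)} = 19$ ($c{\left(Z \right)} = 19 \cdot 1 = 19$)
$13190 + c{\left(207 \right)} = 13190 + 19 = 13209$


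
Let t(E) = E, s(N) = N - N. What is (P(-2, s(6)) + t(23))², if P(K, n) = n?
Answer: 529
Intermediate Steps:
s(N) = 0
(P(-2, s(6)) + t(23))² = (0 + 23)² = 23² = 529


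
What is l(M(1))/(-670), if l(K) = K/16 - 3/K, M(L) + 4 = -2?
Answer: -1/5360 ≈ -0.00018657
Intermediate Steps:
M(L) = -6 (M(L) = -4 - 2 = -6)
l(K) = -3/K + K/16 (l(K) = K*(1/16) - 3/K = K/16 - 3/K = -3/K + K/16)
l(M(1))/(-670) = (-3/(-6) + (1/16)*(-6))/(-670) = (-3*(-1/6) - 3/8)*(-1/670) = (1/2 - 3/8)*(-1/670) = (1/8)*(-1/670) = -1/5360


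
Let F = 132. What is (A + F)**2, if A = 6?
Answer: 19044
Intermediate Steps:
(A + F)**2 = (6 + 132)**2 = 138**2 = 19044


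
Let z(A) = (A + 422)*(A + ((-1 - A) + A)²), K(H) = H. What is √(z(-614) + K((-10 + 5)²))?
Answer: √117721 ≈ 343.10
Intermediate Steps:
z(A) = (1 + A)*(422 + A) (z(A) = (422 + A)*(A + (-1)²) = (422 + A)*(A + 1) = (422 + A)*(1 + A) = (1 + A)*(422 + A))
√(z(-614) + K((-10 + 5)²)) = √((422 + (-614)² + 423*(-614)) + (-10 + 5)²) = √((422 + 376996 - 259722) + (-5)²) = √(117696 + 25) = √117721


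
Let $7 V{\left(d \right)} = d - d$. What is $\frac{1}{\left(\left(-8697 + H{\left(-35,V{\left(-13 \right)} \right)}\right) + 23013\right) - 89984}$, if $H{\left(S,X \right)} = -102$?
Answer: $- \frac{1}{75770} \approx -1.3198 \cdot 10^{-5}$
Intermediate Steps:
$V{\left(d \right)} = 0$ ($V{\left(d \right)} = \frac{d - d}{7} = \frac{1}{7} \cdot 0 = 0$)
$\frac{1}{\left(\left(-8697 + H{\left(-35,V{\left(-13 \right)} \right)}\right) + 23013\right) - 89984} = \frac{1}{\left(\left(-8697 - 102\right) + 23013\right) - 89984} = \frac{1}{\left(-8799 + 23013\right) - 89984} = \frac{1}{14214 - 89984} = \frac{1}{-75770} = - \frac{1}{75770}$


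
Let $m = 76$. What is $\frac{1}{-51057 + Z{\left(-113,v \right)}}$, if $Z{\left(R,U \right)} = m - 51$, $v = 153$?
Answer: $- \frac{1}{51032} \approx -1.9596 \cdot 10^{-5}$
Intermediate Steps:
$Z{\left(R,U \right)} = 25$ ($Z{\left(R,U \right)} = 76 - 51 = 25$)
$\frac{1}{-51057 + Z{\left(-113,v \right)}} = \frac{1}{-51057 + 25} = \frac{1}{-51032} = - \frac{1}{51032}$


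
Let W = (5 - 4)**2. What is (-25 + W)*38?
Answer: -912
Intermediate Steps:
W = 1 (W = 1**2 = 1)
(-25 + W)*38 = (-25 + 1)*38 = -24*38 = -912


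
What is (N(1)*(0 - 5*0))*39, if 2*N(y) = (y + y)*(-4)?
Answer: 0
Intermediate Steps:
N(y) = -4*y (N(y) = ((y + y)*(-4))/2 = ((2*y)*(-4))/2 = (-8*y)/2 = -4*y)
(N(1)*(0 - 5*0))*39 = ((-4*1)*(0 - 5*0))*39 = -4*(0 + 0)*39 = -4*0*39 = 0*39 = 0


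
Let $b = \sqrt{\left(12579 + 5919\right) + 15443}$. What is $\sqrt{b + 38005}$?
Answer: $\sqrt{38005 + \sqrt{33941}} \approx 195.42$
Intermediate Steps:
$b = \sqrt{33941}$ ($b = \sqrt{18498 + 15443} = \sqrt{33941} \approx 184.23$)
$\sqrt{b + 38005} = \sqrt{\sqrt{33941} + 38005} = \sqrt{38005 + \sqrt{33941}}$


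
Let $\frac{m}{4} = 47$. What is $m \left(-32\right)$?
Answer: $-6016$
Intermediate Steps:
$m = 188$ ($m = 4 \cdot 47 = 188$)
$m \left(-32\right) = 188 \left(-32\right) = -6016$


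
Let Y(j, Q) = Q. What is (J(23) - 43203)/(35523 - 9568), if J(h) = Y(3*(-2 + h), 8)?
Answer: -8639/5191 ≈ -1.6642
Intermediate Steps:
J(h) = 8
(J(23) - 43203)/(35523 - 9568) = (8 - 43203)/(35523 - 9568) = -43195/25955 = -43195*1/25955 = -8639/5191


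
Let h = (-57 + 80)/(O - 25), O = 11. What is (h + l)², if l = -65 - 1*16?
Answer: 1338649/196 ≈ 6829.8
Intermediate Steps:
l = -81 (l = -65 - 16 = -81)
h = -23/14 (h = (-57 + 80)/(11 - 25) = 23/(-14) = 23*(-1/14) = -23/14 ≈ -1.6429)
(h + l)² = (-23/14 - 81)² = (-1157/14)² = 1338649/196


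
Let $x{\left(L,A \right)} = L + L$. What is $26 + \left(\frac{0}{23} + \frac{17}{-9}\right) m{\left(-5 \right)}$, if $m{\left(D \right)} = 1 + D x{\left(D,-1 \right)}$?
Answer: $- \frac{211}{3} \approx -70.333$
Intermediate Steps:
$x{\left(L,A \right)} = 2 L$
$m{\left(D \right)} = 1 + 2 D^{2}$ ($m{\left(D \right)} = 1 + D 2 D = 1 + 2 D^{2}$)
$26 + \left(\frac{0}{23} + \frac{17}{-9}\right) m{\left(-5 \right)} = 26 + \left(\frac{0}{23} + \frac{17}{-9}\right) \left(1 + 2 \left(-5\right)^{2}\right) = 26 + \left(0 \cdot \frac{1}{23} + 17 \left(- \frac{1}{9}\right)\right) \left(1 + 2 \cdot 25\right) = 26 + \left(0 - \frac{17}{9}\right) \left(1 + 50\right) = 26 - \frac{289}{3} = - \frac{211}{3}$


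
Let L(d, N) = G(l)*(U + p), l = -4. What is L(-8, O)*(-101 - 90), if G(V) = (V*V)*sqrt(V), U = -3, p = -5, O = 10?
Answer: 48896*I ≈ 48896.0*I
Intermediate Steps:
G(V) = V**(5/2) (G(V) = V**2*sqrt(V) = V**(5/2))
L(d, N) = -256*I (L(d, N) = (-4)**(5/2)*(-3 - 5) = (32*I)*(-8) = -256*I)
L(-8, O)*(-101 - 90) = (-256*I)*(-101 - 90) = -256*I*(-191) = 48896*I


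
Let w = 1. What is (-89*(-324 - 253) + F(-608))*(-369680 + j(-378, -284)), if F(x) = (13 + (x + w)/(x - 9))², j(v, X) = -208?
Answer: -7258669018334688/380689 ≈ -1.9067e+10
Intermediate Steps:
F(x) = (13 + (1 + x)/(-9 + x))² (F(x) = (13 + (x + 1)/(x - 9))² = (13 + (1 + x)/(-9 + x))²)
(-89*(-324 - 253) + F(-608))*(-369680 + j(-378, -284)) = (-89*(-324 - 253) + 4*(-58 + 7*(-608))²/(-9 - 608)²)*(-369680 - 208) = (-89*(-577) + 4*(-58 - 4256)²/(-617)²)*(-369888) = (51353 + 4*(-4314)²*(1/380689))*(-369888) = (51353 + 4*18610596*(1/380689))*(-369888) = (51353 + 74442384/380689)*(-369888) = (19623964601/380689)*(-369888) = -7258669018334688/380689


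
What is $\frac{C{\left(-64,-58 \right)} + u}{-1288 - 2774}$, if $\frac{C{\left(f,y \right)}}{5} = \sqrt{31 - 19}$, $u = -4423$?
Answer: $\frac{4423}{4062} - \frac{5 \sqrt{3}}{2031} \approx 1.0846$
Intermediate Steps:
$C{\left(f,y \right)} = 10 \sqrt{3}$ ($C{\left(f,y \right)} = 5 \sqrt{31 - 19} = 5 \sqrt{12} = 5 \cdot 2 \sqrt{3} = 10 \sqrt{3}$)
$\frac{C{\left(-64,-58 \right)} + u}{-1288 - 2774} = \frac{10 \sqrt{3} - 4423}{-1288 - 2774} = \frac{-4423 + 10 \sqrt{3}}{-4062} = \left(-4423 + 10 \sqrt{3}\right) \left(- \frac{1}{4062}\right) = \frac{4423}{4062} - \frac{5 \sqrt{3}}{2031}$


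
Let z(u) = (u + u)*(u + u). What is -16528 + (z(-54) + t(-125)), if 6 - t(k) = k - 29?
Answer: -4704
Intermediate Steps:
t(k) = 35 - k (t(k) = 6 - (k - 29) = 6 - (-29 + k) = 6 + (29 - k) = 35 - k)
z(u) = 4*u² (z(u) = (2*u)*(2*u) = 4*u²)
-16528 + (z(-54) + t(-125)) = -16528 + (4*(-54)² + (35 - 1*(-125))) = -16528 + (4*2916 + (35 + 125)) = -16528 + (11664 + 160) = -16528 + 11824 = -4704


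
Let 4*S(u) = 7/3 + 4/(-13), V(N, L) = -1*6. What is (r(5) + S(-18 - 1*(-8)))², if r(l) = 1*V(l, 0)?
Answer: 734449/24336 ≈ 30.180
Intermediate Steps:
V(N, L) = -6
S(u) = 79/156 (S(u) = (7/3 + 4/(-13))/4 = (7*(⅓) + 4*(-1/13))/4 = (7/3 - 4/13)/4 = (¼)*(79/39) = 79/156)
r(l) = -6 (r(l) = 1*(-6) = -6)
(r(5) + S(-18 - 1*(-8)))² = (-6 + 79/156)² = (-857/156)² = 734449/24336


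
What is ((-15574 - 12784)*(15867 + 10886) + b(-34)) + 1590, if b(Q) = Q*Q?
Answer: -758658828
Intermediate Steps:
b(Q) = Q²
((-15574 - 12784)*(15867 + 10886) + b(-34)) + 1590 = ((-15574 - 12784)*(15867 + 10886) + (-34)²) + 1590 = (-28358*26753 + 1156) + 1590 = (-758661574 + 1156) + 1590 = -758660418 + 1590 = -758658828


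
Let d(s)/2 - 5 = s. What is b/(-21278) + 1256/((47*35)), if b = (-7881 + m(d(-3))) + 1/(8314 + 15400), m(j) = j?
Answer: 941038700117/830044779340 ≈ 1.1337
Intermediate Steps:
d(s) = 10 + 2*s
b = -186795177/23714 (b = (-7881 + (10 + 2*(-3))) + 1/(8314 + 15400) = (-7881 + (10 - 6)) + 1/23714 = (-7881 + 4) + 1/23714 = -7877 + 1/23714 = -186795177/23714 ≈ -7877.0)
b/(-21278) + 1256/((47*35)) = -186795177/23714/(-21278) + 1256/((47*35)) = -186795177/23714*(-1/21278) + 1256/1645 = 186795177/504586492 + 1256*(1/1645) = 186795177/504586492 + 1256/1645 = 941038700117/830044779340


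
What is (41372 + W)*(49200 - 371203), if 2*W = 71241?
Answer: -49583631955/2 ≈ -2.4792e+10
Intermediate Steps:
W = 71241/2 (W = (½)*71241 = 71241/2 ≈ 35621.)
(41372 + W)*(49200 - 371203) = (41372 + 71241/2)*(49200 - 371203) = (153985/2)*(-322003) = -49583631955/2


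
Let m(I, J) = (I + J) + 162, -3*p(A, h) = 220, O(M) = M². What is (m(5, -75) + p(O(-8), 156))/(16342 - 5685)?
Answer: 56/31971 ≈ 0.0017516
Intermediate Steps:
p(A, h) = -220/3 (p(A, h) = -⅓*220 = -220/3)
m(I, J) = 162 + I + J
(m(5, -75) + p(O(-8), 156))/(16342 - 5685) = ((162 + 5 - 75) - 220/3)/(16342 - 5685) = (92 - 220/3)/10657 = (56/3)*(1/10657) = 56/31971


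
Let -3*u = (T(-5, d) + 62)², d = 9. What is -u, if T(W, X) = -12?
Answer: 2500/3 ≈ 833.33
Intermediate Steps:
u = -2500/3 (u = -(-12 + 62)²/3 = -⅓*50² = -⅓*2500 = -2500/3 ≈ -833.33)
-u = -1*(-2500/3) = 2500/3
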